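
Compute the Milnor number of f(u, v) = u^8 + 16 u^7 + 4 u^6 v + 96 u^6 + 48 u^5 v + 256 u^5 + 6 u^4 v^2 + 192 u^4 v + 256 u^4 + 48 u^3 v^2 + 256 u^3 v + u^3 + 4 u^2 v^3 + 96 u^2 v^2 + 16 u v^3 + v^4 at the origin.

6

The Hessian of f at 0 has rank 0. Corank 2; j^3 = u^3 is a perfect cube, so E-series; the 4-jet and mu = 6 give E_6.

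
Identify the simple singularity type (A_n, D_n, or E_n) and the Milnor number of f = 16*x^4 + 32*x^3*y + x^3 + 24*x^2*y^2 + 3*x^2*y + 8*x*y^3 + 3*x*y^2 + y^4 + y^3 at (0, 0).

Type E_6, Milnor number mu = 6.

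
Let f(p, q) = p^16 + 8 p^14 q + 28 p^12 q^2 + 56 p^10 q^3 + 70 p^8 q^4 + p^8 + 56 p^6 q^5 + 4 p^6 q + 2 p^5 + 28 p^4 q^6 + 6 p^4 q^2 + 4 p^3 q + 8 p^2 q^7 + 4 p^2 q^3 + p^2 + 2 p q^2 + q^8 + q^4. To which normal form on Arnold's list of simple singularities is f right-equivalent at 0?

A_7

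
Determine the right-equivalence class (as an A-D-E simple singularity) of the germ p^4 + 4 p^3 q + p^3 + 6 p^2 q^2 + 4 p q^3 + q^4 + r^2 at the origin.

E_6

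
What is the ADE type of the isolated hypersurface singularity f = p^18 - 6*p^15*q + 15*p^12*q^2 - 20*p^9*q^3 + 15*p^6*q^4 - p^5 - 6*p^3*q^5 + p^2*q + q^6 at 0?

The Hessian of f at 0 is [[0, 0], [0, 0]] with rank 0, so corank 2. A Groebner basis of the Jacobian ideal J(f) in C{p,q} is {p^2/6 + q^5, p^3, p*q}; counting standard monomials gives mu = 7. Corank 2; j^3 = p^2*q has shape L^2 M (L != M), so D-series; mu = 7 gives D_7.

D_7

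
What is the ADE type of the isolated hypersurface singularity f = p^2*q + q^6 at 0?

D7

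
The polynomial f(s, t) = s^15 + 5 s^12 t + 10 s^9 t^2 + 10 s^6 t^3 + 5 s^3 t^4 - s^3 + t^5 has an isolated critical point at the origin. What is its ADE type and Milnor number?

The Hessian of f at 0 is [[0, 0], [0, 0]] with rank 0, so corank 2. A Groebner basis of the Jacobian ideal J(f) in C{s,t} is {t^4, s^2}; counting standard monomials gives mu = 8. Corank 2; j^3 = -s^3 is a perfect cube, so E-series; the 5-jet and mu = 8 give E_8.

Type E_{8}, Milnor number mu = 8.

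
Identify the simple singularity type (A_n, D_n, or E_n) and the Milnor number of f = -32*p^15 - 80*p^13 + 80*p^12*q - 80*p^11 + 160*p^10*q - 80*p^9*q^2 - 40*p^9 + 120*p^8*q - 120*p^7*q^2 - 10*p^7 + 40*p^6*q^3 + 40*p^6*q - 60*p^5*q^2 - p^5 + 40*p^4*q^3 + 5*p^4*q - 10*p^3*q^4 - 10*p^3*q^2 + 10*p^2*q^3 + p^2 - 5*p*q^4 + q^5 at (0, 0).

Type A4, Milnor number mu = 4.

The Hessian of f at 0 has rank 1. Corank 1: A-series; mu = 4 gives A_4.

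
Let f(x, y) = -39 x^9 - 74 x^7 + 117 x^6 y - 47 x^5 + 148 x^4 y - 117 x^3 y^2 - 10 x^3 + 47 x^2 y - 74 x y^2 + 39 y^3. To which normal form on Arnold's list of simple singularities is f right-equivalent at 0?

The Hessian of f at 0 is [[0, 0], [0, 0]] with rank 0, so corank 2. A Groebner basis of the Jacobian ideal J(f) in C{x,y} is {y^3, x^2 - 23*y^2/11, x*y - 16*y^2/11}; counting standard monomials gives mu = 4. Corank 2; j^3 = -(2*x - 3*y)*(5*x^2 - 16*x*y + 13*y^2) splits into three distinct lines over C (the quadratic factor has nonzero discriminant), so D_4.

D4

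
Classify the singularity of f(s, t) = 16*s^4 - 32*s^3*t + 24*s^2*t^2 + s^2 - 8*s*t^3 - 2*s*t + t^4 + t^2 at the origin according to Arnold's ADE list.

A_{3}

The Hessian of f at 0 has rank 1. Corank 1: A-series; mu = 3 gives A_3.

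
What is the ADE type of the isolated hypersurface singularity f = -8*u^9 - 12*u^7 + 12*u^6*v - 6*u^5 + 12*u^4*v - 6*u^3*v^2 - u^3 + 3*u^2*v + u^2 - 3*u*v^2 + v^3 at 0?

The Hessian of f at 0 has rank 1. Corank 1: A-series; mu = 2 gives A_2.

A_{2}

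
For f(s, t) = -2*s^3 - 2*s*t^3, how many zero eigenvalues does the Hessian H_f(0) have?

2

The Hessian at 0 is [[0, 0], [0, 0]] of rank 0; hence corank 2.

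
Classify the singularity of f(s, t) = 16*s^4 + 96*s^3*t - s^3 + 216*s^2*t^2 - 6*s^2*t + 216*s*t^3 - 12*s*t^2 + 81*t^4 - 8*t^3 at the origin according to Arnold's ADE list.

E6

The Hessian of f at 0 has rank 0. Corank 2; j^3 = -(s + 2*t)^3 is a perfect cube, so E-series; the 4-jet and mu = 6 give E_6.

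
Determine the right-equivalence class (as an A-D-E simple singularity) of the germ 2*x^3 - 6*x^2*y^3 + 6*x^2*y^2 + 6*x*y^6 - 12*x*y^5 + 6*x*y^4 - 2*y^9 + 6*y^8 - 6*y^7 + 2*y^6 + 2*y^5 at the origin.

E8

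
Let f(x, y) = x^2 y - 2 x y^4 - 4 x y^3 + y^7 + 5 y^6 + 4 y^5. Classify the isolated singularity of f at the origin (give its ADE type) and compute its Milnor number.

Type D_{7}, Milnor number mu = 7.

The Hessian of f at 0 has rank 0. Corank 2; j^3 = x^2*y has shape L^2 M (L != M), so D-series; mu = 7 gives D_7.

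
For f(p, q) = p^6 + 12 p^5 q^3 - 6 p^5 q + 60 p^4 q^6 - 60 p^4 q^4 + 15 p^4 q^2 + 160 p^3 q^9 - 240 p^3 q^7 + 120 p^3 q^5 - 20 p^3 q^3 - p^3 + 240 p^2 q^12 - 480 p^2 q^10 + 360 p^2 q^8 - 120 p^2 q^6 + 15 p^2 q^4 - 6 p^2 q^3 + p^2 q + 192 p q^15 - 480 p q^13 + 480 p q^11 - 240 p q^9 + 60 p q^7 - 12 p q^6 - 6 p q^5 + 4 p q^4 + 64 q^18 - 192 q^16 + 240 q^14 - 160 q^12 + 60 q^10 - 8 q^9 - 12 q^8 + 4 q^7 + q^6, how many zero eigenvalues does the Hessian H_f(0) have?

Hessian at 0 has rank 0.

2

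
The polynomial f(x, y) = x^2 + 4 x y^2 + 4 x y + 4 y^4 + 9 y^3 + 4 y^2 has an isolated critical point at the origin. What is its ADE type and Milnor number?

Type A_{2}, Milnor number mu = 2.

The Hessian of f at 0 is [[2, 4], [4, 8]] with rank 1, so corank 1. A Groebner basis of the Jacobian ideal J(f) in C{x,y} is {y^2, x + 2*y}; counting standard monomials gives mu = 2. Corank 1: A-series; mu = 2 gives A_2.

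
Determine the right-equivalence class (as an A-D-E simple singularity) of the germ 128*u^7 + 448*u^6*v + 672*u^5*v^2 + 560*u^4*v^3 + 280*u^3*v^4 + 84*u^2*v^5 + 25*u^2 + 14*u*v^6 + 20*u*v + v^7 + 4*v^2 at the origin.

A_6

The Hessian of f at 0 is [[50, 20], [20, 8]] with rank 1, so corank 1. A Groebner basis of the Jacobian ideal J(f) in C{u,v} is {v^6, u + 2*v/5}; counting standard monomials gives mu = 6. Corank 1: A-series; mu = 6 gives A_6.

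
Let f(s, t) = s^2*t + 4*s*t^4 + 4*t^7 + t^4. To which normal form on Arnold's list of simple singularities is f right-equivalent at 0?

D_5

The Hessian of f at 0 has rank 0. Corank 2; j^3 = s^2*t has shape L^2 M (L != M), so D-series; mu = 5 gives D_5.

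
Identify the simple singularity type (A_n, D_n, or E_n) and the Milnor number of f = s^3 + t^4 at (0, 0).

Type E_{6}, Milnor number mu = 6.

The Hessian of f at 0 is [[0, 0], [0, 0]] with rank 0, so corank 2. A Groebner basis of the Jacobian ideal J(f) in C{s,t} is {t^3, s^2}; counting standard monomials gives mu = 6. Corank 2; j^3 = s^3 is a perfect cube, so E-series; the 4-jet and mu = 6 give E_6.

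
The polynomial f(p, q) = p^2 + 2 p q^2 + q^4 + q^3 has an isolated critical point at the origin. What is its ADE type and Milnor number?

The Hessian of f at 0 has rank 1. Corank 1: A-series; mu = 2 gives A_2.

Type A2, Milnor number mu = 2.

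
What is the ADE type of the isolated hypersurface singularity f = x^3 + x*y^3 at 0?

The Hessian of f at 0 is [[0, 0], [0, 0]] with rank 0, so corank 2. A Groebner basis of the Jacobian ideal J(f) in C{x,y} is {x^3, x*y^2, 3*x^2 + y^3}; counting standard monomials gives mu = 7. Corank 2; j^3 = x^3 is a perfect cube, so E-series; the 4-jet and mu = 7 give E_7.

E7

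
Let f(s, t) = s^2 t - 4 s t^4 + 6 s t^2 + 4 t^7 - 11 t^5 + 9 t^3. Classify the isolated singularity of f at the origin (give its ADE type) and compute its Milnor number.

The Hessian of f at 0 has rank 0. Corank 2; j^3 = t*(s + 3*t)^2 has shape L^2 M (L != M), so D-series; mu = 6 gives D_6.

Type D_{6}, Milnor number mu = 6.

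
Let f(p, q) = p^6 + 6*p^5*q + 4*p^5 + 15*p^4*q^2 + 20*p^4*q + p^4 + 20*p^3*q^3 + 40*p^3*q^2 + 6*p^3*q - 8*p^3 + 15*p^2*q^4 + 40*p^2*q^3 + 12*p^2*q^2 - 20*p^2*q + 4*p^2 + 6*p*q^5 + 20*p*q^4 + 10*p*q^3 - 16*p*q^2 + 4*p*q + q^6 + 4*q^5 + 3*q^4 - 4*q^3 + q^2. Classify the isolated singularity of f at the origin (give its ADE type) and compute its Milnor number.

Type A3, Milnor number mu = 3.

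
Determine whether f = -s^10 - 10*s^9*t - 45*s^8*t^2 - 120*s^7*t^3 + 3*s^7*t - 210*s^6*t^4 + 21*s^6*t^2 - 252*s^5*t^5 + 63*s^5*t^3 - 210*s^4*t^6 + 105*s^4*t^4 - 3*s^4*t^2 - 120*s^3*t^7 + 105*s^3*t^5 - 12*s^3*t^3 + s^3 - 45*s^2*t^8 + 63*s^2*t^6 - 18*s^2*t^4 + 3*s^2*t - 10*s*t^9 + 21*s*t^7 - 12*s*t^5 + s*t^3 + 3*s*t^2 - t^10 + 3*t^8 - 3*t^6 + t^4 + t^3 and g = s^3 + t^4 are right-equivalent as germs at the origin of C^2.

No.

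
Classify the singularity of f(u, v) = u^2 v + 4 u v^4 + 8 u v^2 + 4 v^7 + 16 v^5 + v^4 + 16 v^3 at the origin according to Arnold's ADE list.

The Hessian of f at 0 has rank 0. Corank 2; j^3 = v*(u + 4*v)^2 has shape L^2 M (L != M), so D-series; mu = 5 gives D_5.

D5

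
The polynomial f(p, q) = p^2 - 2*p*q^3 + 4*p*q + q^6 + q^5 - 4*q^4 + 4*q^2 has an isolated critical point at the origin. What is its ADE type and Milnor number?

Type A4, Milnor number mu = 4.

The Hessian of f at 0 is [[2, 4], [4, 8]] with rank 1, so corank 1. A Groebner basis of the Jacobian ideal J(f) in C{p,q} is {-p + q^3 - 2*q, p^2 - 4*q^2, p*q + 2*q^2}; counting standard monomials gives mu = 4. Corank 1: A-series; mu = 4 gives A_4.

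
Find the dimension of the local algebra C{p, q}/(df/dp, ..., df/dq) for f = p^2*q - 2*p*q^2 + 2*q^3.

4

The Hessian of f at 0 has rank 0. Corank 2; j^3 = q*(p^2 - 2*p*q + 2*q^2) splits into three distinct lines over C (the quadratic factor has nonzero discriminant), so D_4.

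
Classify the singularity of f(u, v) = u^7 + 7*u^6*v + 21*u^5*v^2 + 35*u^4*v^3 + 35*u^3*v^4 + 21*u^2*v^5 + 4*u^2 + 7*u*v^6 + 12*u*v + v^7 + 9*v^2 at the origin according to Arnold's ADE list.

The Hessian of f at 0 has rank 1. Corank 1: A-series; mu = 6 gives A_6.

A_6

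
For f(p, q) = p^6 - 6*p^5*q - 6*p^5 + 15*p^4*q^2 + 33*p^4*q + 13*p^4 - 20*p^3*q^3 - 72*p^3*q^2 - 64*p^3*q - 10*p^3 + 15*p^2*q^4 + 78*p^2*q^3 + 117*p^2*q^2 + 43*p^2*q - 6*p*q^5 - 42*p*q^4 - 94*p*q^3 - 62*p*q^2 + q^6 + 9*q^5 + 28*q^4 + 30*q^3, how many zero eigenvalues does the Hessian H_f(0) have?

2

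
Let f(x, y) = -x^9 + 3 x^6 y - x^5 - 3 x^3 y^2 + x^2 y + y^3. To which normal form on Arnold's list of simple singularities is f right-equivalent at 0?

D4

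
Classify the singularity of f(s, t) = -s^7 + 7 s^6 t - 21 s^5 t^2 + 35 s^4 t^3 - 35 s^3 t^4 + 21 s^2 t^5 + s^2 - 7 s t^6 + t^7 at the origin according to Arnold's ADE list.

A_6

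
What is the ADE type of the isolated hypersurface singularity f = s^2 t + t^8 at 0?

D_9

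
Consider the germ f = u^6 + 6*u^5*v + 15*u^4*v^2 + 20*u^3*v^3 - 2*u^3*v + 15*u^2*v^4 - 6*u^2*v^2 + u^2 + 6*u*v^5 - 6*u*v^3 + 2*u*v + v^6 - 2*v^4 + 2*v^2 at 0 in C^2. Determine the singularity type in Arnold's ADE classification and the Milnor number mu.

Type A_1, Milnor number mu = 1.

The Hessian of f at 0 is [[2, 2], [2, 4]] with rank 2, so corank 0. A Groebner basis of the Jacobian ideal J(f) in C{u,v} is {u, v}; counting standard monomials gives mu = 1. Corank 0: nondegenerate Morse point, so A_1.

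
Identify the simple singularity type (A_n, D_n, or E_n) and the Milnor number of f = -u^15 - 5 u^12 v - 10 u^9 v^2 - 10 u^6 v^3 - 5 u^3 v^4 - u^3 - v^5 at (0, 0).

Type E_{8}, Milnor number mu = 8.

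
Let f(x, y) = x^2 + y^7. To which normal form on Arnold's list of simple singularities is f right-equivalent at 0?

A6

The Hessian of f at 0 is [[2, 0], [0, 0]] with rank 1, so corank 1. A Groebner basis of the Jacobian ideal J(f) in C{x,y} is {y^6, x}; counting standard monomials gives mu = 6. Corank 1: A-series; mu = 6 gives A_6.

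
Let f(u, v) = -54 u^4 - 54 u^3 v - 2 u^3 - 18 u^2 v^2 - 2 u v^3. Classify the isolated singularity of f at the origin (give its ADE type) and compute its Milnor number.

Type E7, Milnor number mu = 7.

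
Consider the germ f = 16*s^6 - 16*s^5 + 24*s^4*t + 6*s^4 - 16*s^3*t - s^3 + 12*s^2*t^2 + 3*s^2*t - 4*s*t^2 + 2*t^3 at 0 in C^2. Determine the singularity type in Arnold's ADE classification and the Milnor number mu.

Type D_{4}, Milnor number mu = 4.

The Hessian of f at 0 has rank 0. Corank 2; j^3 = -(s - t)*(s^2 - 2*s*t + 2*t^2) splits into three distinct lines over C (the quadratic factor has nonzero discriminant), so D_4.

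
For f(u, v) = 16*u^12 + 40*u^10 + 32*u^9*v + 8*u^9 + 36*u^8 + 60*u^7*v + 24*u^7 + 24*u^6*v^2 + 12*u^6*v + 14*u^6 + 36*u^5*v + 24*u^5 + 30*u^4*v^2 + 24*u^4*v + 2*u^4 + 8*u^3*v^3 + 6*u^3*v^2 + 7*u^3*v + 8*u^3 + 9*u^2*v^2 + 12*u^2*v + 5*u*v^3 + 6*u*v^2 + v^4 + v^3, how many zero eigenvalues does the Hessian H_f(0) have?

2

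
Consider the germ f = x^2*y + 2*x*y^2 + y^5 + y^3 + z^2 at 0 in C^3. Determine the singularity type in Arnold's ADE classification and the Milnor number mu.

The Hessian of f at 0 is [[0, 0, 0], [0, 0, 0], [0, 0, 2]] with rank 1, so corank 2. A Groebner basis of the Jacobian ideal J(f) in C{x,y,z} is {x^2/5 + y^4 - y^2/5, x^3 + y^3, x*y + y^2, z}; counting standard monomials gives mu = 6. Corank 2; j^3 = y*(x + y)^2 has shape L^2 M (L != M), so D-series; mu = 6 gives D_6.

Type D6, Milnor number mu = 6.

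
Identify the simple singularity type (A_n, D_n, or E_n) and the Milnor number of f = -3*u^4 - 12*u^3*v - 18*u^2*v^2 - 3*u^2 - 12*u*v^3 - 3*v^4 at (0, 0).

The Hessian of f at 0 has rank 1. Corank 1: A-series; mu = 3 gives A_3.

Type A_{3}, Milnor number mu = 3.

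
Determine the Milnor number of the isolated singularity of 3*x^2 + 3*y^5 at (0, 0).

4

The Hessian of f at 0 has rank 1. Corank 1: A-series; mu = 4 gives A_4.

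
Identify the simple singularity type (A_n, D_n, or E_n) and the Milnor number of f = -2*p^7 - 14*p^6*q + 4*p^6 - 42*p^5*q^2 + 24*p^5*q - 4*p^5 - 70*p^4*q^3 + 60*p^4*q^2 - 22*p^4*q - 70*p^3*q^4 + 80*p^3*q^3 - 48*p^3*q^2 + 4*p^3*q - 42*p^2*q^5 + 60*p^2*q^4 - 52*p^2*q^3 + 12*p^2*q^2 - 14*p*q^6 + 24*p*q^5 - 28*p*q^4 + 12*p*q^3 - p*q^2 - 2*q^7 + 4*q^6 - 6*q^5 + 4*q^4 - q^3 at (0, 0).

The Hessian of f at 0 has rank 0. Corank 2; j^3 = -q^2*(p + q) has shape L^2 M (L != M), so D-series; mu = 8 gives D_8.

Type D_8, Milnor number mu = 8.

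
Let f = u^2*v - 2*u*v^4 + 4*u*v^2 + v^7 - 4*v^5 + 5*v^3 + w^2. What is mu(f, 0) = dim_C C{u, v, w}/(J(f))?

4

The Hessian of f at 0 has rank 1. Corank 2; j^3 = v*(u^2 + 4*u*v + 5*v^2) splits into three distinct lines over C (the quadratic factor has nonzero discriminant), so D_4.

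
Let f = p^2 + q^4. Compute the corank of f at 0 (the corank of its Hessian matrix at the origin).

Hessian at 0 has rank 1.

1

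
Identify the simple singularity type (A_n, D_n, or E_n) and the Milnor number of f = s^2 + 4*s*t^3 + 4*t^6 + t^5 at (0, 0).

Type A_4, Milnor number mu = 4.

The Hessian of f at 0 has rank 1. Corank 1: A-series; mu = 4 gives A_4.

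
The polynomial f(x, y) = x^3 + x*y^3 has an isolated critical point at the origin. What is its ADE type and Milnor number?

Type E_{7}, Milnor number mu = 7.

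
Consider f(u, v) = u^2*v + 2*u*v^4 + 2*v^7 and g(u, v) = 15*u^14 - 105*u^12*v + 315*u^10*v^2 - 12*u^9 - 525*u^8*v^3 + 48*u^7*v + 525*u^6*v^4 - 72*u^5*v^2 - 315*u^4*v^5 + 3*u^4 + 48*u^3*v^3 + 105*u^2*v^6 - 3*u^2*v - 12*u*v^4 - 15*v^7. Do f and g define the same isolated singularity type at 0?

Yes.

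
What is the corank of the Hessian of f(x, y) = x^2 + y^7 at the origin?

1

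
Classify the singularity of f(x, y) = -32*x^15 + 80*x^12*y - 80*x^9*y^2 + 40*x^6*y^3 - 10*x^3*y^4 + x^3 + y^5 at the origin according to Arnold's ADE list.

E_{8}

The Hessian of f at 0 has rank 0. Corank 2; j^3 = x^3 is a perfect cube, so E-series; the 5-jet and mu = 8 give E_8.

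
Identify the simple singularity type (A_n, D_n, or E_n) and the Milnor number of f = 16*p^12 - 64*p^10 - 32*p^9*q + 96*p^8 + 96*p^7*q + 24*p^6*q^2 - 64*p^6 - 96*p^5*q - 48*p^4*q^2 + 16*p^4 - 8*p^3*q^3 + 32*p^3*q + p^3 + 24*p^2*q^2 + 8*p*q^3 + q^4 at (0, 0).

The Hessian of f at 0 is [[0, 0], [0, 0]] with rank 0, so corank 2. A Groebner basis of the Jacobian ideal J(f) in C{p,q} is {q^4, p*q^2 + q^3/6, p^2}; counting standard monomials gives mu = 6. Corank 2; j^3 = p^3 is a perfect cube, so E-series; the 4-jet and mu = 6 give E_6.

Type E6, Milnor number mu = 6.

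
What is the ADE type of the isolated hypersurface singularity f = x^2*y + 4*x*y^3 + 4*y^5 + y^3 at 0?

D4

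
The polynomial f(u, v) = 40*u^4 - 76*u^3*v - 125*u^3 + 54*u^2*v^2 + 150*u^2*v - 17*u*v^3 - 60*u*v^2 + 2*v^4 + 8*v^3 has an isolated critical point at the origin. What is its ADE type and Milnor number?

Type E_{7}, Milnor number mu = 7.

The Hessian of f at 0 is [[0, 0], [0, 0]] with rank 0, so corank 2. A Groebner basis of the Jacobian ideal J(f) in C{u,v} is {1171875*u^2/4 - 234375*u*v + v^4 + 125*v^3/4 + 46875*v^2, u^3 - 675*u^2/2 + 270*u*v - v^3/10 - 54*v^2, u^2*v - 2125*u^2/4 + 425*u*v - 13*v^3/60 - 85*v^2, -625*u^2 + u*v^2 + 500*u*v - 7*v^3/15 - 100*v^2}; counting standard monomials gives mu = 7. Corank 2; j^3 = -(5*u - 2*v)^3 is a perfect cube, so E-series; the 4-jet and mu = 7 give E_7.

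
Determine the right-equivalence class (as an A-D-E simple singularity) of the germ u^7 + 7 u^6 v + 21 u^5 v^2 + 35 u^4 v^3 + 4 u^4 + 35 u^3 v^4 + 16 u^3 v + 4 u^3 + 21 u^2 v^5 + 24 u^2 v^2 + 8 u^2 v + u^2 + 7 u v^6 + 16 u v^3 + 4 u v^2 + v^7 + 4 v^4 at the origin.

A_6

The Hessian of f at 0 has rank 1. Corank 1: A-series; mu = 6 gives A_6.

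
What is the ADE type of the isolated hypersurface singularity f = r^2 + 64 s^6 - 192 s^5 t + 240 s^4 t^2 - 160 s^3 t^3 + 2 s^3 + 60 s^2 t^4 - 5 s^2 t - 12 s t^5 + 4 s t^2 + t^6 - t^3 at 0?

The Hessian of f at 0 is [[0, 0, 0], [0, 0, 0], [0, 0, 2]] with rank 1, so corank 2. A Groebner basis of the Jacobian ideal J(f) in C{s,t,r} is {-s*t/12 + t^5 + t^2/12, s*t^2 - t^3, s^2 - 3*s*t/2 + t^2/2, r}; counting standard monomials gives mu = 7. Corank 2; j^3 = (s - t)^2*(2*s - t) has shape L^2 M (L != M), so D-series; mu = 7 gives D_7.

D7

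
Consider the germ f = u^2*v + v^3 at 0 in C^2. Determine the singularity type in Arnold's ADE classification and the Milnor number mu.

Type D4, Milnor number mu = 4.

The Hessian of f at 0 has rank 0. Corank 2; j^3 = v*(u^2 + v^2) splits into three distinct lines over C (the quadratic factor has nonzero discriminant), so D_4.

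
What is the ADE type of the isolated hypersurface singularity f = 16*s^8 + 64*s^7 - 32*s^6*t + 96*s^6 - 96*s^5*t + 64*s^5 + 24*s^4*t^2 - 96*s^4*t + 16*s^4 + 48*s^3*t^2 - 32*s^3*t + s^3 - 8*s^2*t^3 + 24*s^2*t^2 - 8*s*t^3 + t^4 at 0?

The Hessian of f at 0 is [[0, 0], [0, 0]] with rank 0, so corank 2. A Groebner basis of the Jacobian ideal J(f) in C{s,t} is {t^4, s*t^2 - t^3/6, s^2}; counting standard monomials gives mu = 6. Corank 2; j^3 = s^3 is a perfect cube, so E-series; the 4-jet and mu = 6 give E_6.

E_6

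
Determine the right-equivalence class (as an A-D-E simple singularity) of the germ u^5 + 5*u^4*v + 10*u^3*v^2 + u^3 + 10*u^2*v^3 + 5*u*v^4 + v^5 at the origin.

E_8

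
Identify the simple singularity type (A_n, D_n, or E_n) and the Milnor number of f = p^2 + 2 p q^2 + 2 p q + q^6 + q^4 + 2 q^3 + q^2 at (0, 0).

Type A_{5}, Milnor number mu = 5.

The Hessian of f at 0 has rank 1. Corank 1: A-series; mu = 5 gives A_5.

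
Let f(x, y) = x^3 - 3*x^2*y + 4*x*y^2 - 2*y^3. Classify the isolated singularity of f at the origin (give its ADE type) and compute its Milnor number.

The Hessian of f at 0 is [[0, 0], [0, 0]] with rank 0, so corank 2. A Groebner basis of the Jacobian ideal J(f) in C{x,y} is {y^3, x^2 - 2*y^2/3, x*y - y^2}; counting standard monomials gives mu = 4. Corank 2; j^3 = (x - y)*(x^2 - 2*x*y + 2*y^2) splits into three distinct lines over C (the quadratic factor has nonzero discriminant), so D_4.

Type D4, Milnor number mu = 4.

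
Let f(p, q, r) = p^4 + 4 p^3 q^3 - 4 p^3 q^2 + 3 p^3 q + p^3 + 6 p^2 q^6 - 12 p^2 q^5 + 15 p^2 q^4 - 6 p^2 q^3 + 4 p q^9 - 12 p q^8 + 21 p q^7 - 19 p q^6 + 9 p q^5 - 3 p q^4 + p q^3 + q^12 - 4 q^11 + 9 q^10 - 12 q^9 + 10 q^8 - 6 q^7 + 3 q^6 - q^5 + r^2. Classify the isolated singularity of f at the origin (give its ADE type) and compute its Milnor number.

The Hessian of f at 0 has rank 1. Corank 2; j^3 = p^3 is a perfect cube, so E-series; the 4-jet and mu = 7 give E_7.

Type E7, Milnor number mu = 7.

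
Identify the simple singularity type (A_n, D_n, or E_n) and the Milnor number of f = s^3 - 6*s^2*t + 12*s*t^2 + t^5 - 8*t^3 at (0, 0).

Type E_8, Milnor number mu = 8.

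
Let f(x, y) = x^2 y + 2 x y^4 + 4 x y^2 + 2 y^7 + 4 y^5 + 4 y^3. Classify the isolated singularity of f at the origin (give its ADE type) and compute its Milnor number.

Type D8, Milnor number mu = 8.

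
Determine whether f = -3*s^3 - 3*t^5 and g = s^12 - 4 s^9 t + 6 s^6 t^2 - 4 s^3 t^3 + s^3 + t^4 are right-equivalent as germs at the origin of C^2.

No.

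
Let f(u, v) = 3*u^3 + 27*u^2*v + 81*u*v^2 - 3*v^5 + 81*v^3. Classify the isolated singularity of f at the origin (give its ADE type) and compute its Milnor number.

The Hessian of f at 0 has rank 0. Corank 2; j^3 = 3*(u + 3*v)^3 is a perfect cube, so E-series; the 5-jet and mu = 8 give E_8.

Type E_8, Milnor number mu = 8.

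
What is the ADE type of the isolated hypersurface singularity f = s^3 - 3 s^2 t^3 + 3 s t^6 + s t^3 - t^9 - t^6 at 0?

The Hessian of f at 0 is [[0, 0], [0, 0]] with rank 0, so corank 2. A Groebner basis of the Jacobian ideal J(f) in C{s,t} is {s^3, s*t^2, 3*s^2 + t^3}; counting standard monomials gives mu = 7. Corank 2; j^3 = s^3 is a perfect cube, so E-series; the 4-jet and mu = 7 give E_7.

E7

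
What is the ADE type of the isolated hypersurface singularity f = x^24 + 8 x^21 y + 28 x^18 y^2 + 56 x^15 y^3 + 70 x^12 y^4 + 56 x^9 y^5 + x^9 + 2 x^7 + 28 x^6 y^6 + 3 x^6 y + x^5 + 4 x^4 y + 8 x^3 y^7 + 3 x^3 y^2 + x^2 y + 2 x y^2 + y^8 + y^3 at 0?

The Hessian of f at 0 has rank 0. Corank 2; j^3 = y*(x + y)^2 has shape L^2 M (L != M), so D-series; mu = 9 gives D_9.

D9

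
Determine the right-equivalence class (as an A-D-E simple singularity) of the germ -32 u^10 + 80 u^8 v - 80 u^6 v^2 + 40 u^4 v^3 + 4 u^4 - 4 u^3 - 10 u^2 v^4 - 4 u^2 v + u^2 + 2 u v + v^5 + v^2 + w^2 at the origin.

A4

The Hessian of f at 0 is [[2, 2, 0], [2, 2, 0], [0, 0, 2]] with rank 2, so corank 1. A Groebner basis of the Jacobian ideal J(f) in C{u,v,w} is {u/8 + v^3 - v^2/4 + v/8, u^2 - u/2 - v/2, u*v + u/4 + v^2/2 + v/4, w}; counting standard monomials gives mu = 4. Corank 1: A-series; mu = 4 gives A_4.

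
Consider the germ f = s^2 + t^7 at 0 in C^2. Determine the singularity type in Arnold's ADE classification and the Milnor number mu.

Type A_6, Milnor number mu = 6.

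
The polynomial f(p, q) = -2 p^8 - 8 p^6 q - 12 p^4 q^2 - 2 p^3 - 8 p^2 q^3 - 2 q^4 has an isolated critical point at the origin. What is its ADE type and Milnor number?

Type E6, Milnor number mu = 6.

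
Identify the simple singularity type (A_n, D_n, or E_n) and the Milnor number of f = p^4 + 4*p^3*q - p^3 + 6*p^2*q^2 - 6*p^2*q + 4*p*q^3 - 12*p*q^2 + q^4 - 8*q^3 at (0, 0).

The Hessian of f at 0 has rank 0. Corank 2; j^3 = -(p + 2*q)^3 is a perfect cube, so E-series; the 4-jet and mu = 6 give E_6.

Type E_6, Milnor number mu = 6.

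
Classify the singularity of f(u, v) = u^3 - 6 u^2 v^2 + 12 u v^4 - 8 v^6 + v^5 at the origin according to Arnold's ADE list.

E_8

The Hessian of f at 0 has rank 0. Corank 2; j^3 = u^3 is a perfect cube, so E-series; the 5-jet and mu = 8 give E_8.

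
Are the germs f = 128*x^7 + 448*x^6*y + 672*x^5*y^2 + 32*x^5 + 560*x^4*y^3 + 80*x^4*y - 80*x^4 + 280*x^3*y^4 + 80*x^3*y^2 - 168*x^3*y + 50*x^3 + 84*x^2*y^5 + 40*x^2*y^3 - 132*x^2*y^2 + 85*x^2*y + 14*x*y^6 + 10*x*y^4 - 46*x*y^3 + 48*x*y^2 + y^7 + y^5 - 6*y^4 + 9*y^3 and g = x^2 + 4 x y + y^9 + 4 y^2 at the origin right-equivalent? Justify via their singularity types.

The Hessian of f at 0 is [[0, 0], [0, 0]] with rank 0, so corank 2. A Groebner basis of the Jacobian ideal J(f) in C{x,y} is {-6215625*x^2/1042 + x*y^3 + 215525*x*y^2/1042 - 13821875*x*y/2084 + 249865*y^3/2084 - 3817875*y^2/2084, 5656250*x^2/521 - 189875*x*y^2/521 + 6290625*x*y/521 + y^4 - 109950*y^3/521 + 1738125*y^2/521, x^3 - 7865*x^2/1042 - 939*x*y^2/1042 - 17333*x*y/2084 - 689*y^3/2084 - 4737*y^2/2084, x^2*y + 4375*x^2/1042 + 1147*x*y^2/1042 + 9645*x*y/2084 + 633*y^3/2084 + 2637*y^2/2084}; counting standard monomials gives mu = 8. Corank 2; j^3 = (2*x + y)*(5*x + 3*y)^2 has shape L^2 M (L != M), so D-series; mu = 8 gives D_8. The Hessian of g at 0 is [[2, 4], [4, 8]] with rank 1, so corank 1. A Groebner basis of the Jacobian ideal J(g) in C{x,y} is {y^8, x + 2*y}; counting standard monomials gives mu = 8. Corank 1: A-series; mu = 8 gives A_8. f is D_8 but g is A_8, hence not right-equivalent.

No.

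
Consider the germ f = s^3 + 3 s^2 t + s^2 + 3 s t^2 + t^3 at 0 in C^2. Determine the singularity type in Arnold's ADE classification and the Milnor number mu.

The Hessian of f at 0 is [[2, 0], [0, 0]] with rank 1, so corank 1. A Groebner basis of the Jacobian ideal J(f) in C{s,t} is {t^2, s}; counting standard monomials gives mu = 2. Corank 1: A-series; mu = 2 gives A_2.

Type A_2, Milnor number mu = 2.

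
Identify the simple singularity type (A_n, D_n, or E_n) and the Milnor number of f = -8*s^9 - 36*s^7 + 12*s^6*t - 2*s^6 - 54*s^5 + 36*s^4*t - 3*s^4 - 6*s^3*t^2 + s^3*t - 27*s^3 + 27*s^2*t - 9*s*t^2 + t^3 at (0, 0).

The Hessian of f at 0 has rank 0. Corank 2; j^3 = -(3*s - t)^3 is a perfect cube, so E-series; the 4-jet and mu = 7 give E_7.

Type E_7, Milnor number mu = 7.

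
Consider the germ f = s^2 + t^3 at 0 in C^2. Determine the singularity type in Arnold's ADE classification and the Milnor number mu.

Type A_{2}, Milnor number mu = 2.

The Hessian of f at 0 is [[2, 0], [0, 0]] with rank 1, so corank 1. A Groebner basis of the Jacobian ideal J(f) in C{s,t} is {t^2, s}; counting standard monomials gives mu = 2. Corank 1: A-series; mu = 2 gives A_2.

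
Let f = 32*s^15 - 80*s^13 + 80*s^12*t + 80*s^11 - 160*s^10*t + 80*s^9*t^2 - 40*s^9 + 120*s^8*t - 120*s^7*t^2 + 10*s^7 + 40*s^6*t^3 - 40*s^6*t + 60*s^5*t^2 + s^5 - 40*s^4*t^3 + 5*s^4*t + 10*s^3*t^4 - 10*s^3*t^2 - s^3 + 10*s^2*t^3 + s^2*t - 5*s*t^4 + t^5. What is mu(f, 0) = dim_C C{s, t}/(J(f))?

6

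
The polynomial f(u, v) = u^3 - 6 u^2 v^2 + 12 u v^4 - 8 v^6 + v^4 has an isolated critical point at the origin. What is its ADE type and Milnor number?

Type E_{6}, Milnor number mu = 6.

The Hessian of f at 0 is [[0, 0], [0, 0]] with rank 0, so corank 2. A Groebner basis of the Jacobian ideal J(f) in C{u,v} is {u^3, u^2*v, -u^2/4 + u*v^2, v^3}; counting standard monomials gives mu = 6. Corank 2; j^3 = u^3 is a perfect cube, so E-series; the 4-jet and mu = 6 give E_6.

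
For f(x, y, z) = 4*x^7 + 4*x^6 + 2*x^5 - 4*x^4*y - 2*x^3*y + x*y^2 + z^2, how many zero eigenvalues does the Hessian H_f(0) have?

2

The Hessian at 0 is [[0, 0, 0], [0, 0, 0], [0, 0, 2]] of rank 1; hence corank 2.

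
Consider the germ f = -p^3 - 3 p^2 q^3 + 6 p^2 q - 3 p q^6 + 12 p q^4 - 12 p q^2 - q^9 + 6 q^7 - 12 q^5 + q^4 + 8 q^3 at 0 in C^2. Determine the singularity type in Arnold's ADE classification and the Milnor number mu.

The Hessian of f at 0 is [[0, 0], [0, 0]] with rank 0, so corank 2. A Groebner basis of the Jacobian ideal J(f) in C{p,q} is {q^3, p^2 - 4*p*q + 4*q^2}; counting standard monomials gives mu = 6. Corank 2; j^3 = -(p - 2*q)^3 is a perfect cube, so E-series; the 4-jet and mu = 6 give E_6.

Type E6, Milnor number mu = 6.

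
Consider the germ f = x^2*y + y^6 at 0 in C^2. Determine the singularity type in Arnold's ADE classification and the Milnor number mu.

Type D_{7}, Milnor number mu = 7.

The Hessian of f at 0 is [[0, 0], [0, 0]] with rank 0, so corank 2. A Groebner basis of the Jacobian ideal J(f) in C{x,y} is {x^2/6 + y^5, x^3, x*y}; counting standard monomials gives mu = 7. Corank 2; j^3 = x^2*y has shape L^2 M (L != M), so D-series; mu = 7 gives D_7.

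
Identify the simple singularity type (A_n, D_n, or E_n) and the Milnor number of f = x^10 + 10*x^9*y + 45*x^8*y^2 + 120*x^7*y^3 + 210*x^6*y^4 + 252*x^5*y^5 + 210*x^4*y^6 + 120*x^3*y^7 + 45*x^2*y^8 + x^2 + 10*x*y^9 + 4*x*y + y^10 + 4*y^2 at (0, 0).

Type A_{9}, Milnor number mu = 9.

The Hessian of f at 0 has rank 1. Corank 1: A-series; mu = 9 gives A_9.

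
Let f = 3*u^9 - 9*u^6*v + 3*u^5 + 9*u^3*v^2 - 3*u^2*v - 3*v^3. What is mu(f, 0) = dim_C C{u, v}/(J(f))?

4

The Hessian of f at 0 has rank 0. Corank 2; j^3 = -3*v*(u^2 + v^2) splits into three distinct lines over C (the quadratic factor has nonzero discriminant), so D_4.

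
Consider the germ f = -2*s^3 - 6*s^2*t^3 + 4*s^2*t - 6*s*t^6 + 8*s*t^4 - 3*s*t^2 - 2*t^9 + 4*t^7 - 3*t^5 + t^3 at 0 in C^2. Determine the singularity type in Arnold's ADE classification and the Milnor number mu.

Type D_{4}, Milnor number mu = 4.

The Hessian of f at 0 has rank 0. Corank 2; j^3 = -(s - t)*(2*s^2 - 2*s*t + t^2) splits into three distinct lines over C (the quadratic factor has nonzero discriminant), so D_4.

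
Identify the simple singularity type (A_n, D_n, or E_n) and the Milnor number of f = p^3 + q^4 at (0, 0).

Type E_{6}, Milnor number mu = 6.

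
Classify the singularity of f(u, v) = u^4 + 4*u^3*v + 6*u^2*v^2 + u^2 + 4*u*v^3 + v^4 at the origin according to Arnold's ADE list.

A3

The Hessian of f at 0 is [[2, 0], [0, 0]] with rank 1, so corank 1. A Groebner basis of the Jacobian ideal J(f) in C{u,v} is {v^3, u}; counting standard monomials gives mu = 3. Corank 1: A-series; mu = 3 gives A_3.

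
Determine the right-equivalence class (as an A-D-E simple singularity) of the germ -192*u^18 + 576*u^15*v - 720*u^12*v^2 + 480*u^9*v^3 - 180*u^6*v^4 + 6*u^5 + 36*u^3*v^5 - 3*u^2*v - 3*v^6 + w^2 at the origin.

The Hessian of f at 0 has rank 1. Corank 2; j^3 = -3*u^2*v has shape L^2 M (L != M), so D-series; mu = 7 gives D_7.

D_{7}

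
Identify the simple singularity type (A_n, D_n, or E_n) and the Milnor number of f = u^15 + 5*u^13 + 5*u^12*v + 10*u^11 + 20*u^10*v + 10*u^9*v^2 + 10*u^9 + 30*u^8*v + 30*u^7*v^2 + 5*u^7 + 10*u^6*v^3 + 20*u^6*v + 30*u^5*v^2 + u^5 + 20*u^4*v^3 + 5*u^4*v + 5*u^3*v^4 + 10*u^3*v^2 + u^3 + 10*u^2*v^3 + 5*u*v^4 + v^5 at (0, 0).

Type E_{8}, Milnor number mu = 8.

The Hessian of f at 0 has rank 0. Corank 2; j^3 = u^3 is a perfect cube, so E-series; the 5-jet and mu = 8 give E_8.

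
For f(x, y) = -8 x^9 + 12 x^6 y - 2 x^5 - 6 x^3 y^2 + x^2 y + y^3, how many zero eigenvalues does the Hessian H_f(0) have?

Hessian at 0 has rank 0.

2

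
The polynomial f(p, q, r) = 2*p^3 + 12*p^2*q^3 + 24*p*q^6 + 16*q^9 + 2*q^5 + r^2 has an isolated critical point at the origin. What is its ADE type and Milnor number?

The Hessian of f at 0 is [[0, 0, 0], [0, 0, 0], [0, 0, 2]] with rank 1, so corank 2. A Groebner basis of the Jacobian ideal J(f) in C{p,q,r} is {p^2/4 + p*q^3, q^4, p^3, p^2*q, r}; counting standard monomials gives mu = 8. Corank 2; j^3 = 2*p^3 is a perfect cube, so E-series; the 5-jet and mu = 8 give E_8.

Type E8, Milnor number mu = 8.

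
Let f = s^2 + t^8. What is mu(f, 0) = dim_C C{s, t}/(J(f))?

7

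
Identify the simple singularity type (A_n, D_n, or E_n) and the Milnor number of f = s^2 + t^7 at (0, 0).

Type A_6, Milnor number mu = 6.

The Hessian of f at 0 has rank 1. Corank 1: A-series; mu = 6 gives A_6.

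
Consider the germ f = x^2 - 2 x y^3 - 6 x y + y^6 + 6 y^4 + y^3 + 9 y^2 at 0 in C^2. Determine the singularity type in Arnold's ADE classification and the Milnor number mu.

Type A_2, Milnor number mu = 2.

The Hessian of f at 0 has rank 1. Corank 1: A-series; mu = 2 gives A_2.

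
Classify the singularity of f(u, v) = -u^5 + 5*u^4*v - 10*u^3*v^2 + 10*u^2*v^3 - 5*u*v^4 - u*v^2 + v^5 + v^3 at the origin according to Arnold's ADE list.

The Hessian of f at 0 has rank 0. Corank 2; j^3 = -v^2*(u - v) has shape L^2 M (L != M), so D-series; mu = 6 gives D_6.

D_6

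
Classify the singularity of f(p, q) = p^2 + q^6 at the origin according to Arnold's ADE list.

The Hessian of f at 0 is [[2, 0], [0, 0]] with rank 1, so corank 1. A Groebner basis of the Jacobian ideal J(f) in C{p,q} is {q^5, p}; counting standard monomials gives mu = 5. Corank 1: A-series; mu = 5 gives A_5.

A_5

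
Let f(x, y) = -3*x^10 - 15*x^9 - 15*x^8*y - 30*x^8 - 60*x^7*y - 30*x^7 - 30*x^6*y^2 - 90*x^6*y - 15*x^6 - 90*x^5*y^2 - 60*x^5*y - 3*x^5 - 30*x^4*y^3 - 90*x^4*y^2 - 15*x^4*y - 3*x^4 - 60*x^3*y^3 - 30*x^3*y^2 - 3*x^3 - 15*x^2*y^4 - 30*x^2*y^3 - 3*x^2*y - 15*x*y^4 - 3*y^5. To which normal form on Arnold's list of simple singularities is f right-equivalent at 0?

D_{6}

The Hessian of f at 0 has rank 0. Corank 2; j^3 = -3*x^2*(x + y) has shape L^2 M (L != M), so D-series; mu = 6 gives D_6.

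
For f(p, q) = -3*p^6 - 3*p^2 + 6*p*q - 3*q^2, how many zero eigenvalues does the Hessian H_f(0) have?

1

Hessian at 0 has rank 1.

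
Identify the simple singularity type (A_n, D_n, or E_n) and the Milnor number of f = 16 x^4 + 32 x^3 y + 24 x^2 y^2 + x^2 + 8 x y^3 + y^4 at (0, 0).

Type A_{3}, Milnor number mu = 3.

The Hessian of f at 0 is [[2, 0], [0, 0]] with rank 1, so corank 1. A Groebner basis of the Jacobian ideal J(f) in C{x,y} is {y^3, x}; counting standard monomials gives mu = 3. Corank 1: A-series; mu = 3 gives A_3.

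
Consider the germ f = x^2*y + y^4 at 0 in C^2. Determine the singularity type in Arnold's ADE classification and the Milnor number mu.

The Hessian of f at 0 has rank 0. Corank 2; j^3 = x^2*y has shape L^2 M (L != M), so D-series; mu = 5 gives D_5.

Type D_{5}, Milnor number mu = 5.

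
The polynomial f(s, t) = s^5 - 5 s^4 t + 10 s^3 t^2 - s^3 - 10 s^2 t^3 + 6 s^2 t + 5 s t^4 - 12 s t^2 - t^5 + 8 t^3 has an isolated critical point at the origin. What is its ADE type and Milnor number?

Type E_8, Milnor number mu = 8.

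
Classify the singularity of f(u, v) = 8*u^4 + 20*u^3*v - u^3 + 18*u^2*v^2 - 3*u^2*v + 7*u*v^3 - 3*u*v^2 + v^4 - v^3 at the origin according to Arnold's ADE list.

E7

The Hessian of f at 0 has rank 0. Corank 2; j^3 = -(u + v)^3 is a perfect cube, so E-series; the 4-jet and mu = 7 give E_7.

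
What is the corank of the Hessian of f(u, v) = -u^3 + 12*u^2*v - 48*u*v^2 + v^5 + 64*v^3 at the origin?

2

The Hessian at 0 is [[0, 0], [0, 0]] of rank 0; hence corank 2.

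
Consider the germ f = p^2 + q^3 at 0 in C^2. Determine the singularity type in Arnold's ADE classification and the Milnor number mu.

The Hessian of f at 0 has rank 1. Corank 1: A-series; mu = 2 gives A_2.

Type A_{2}, Milnor number mu = 2.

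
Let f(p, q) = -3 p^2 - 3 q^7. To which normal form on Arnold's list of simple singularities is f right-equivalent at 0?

A_{6}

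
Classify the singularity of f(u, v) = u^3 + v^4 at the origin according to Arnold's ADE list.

E_{6}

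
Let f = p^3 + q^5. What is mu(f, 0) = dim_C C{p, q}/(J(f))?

The Hessian of f at 0 has rank 0. Corank 2; j^3 = p^3 is a perfect cube, so E-series; the 5-jet and mu = 8 give E_8.

8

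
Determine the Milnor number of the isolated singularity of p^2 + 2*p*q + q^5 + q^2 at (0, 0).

4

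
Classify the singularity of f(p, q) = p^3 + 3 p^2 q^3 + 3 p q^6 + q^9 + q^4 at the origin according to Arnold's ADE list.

The Hessian of f at 0 has rank 0. Corank 2; j^3 = p^3 is a perfect cube, so E-series; the 4-jet and mu = 6 give E_6.

E_6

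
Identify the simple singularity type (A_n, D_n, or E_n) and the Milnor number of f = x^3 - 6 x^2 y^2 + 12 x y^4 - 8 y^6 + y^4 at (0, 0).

Type E6, Milnor number mu = 6.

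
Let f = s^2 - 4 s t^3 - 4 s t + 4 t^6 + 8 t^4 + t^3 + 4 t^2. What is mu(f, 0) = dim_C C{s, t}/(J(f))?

The Hessian of f at 0 has rank 1. Corank 1: A-series; mu = 2 gives A_2.

2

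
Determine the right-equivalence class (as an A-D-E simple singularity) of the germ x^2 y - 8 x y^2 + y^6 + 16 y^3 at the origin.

The Hessian of f at 0 has rank 0. Corank 2; j^3 = y*(x - 4*y)^2 has shape L^2 M (L != M), so D-series; mu = 7 gives D_7.

D7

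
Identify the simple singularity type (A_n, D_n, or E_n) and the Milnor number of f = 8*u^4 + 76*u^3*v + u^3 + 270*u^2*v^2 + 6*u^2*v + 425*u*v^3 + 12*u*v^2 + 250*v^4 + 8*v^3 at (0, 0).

The Hessian of f at 0 is [[0, 0], [0, 0]] with rank 0, so corank 2. A Groebner basis of the Jacobian ideal J(f) in C{u,v} is {3*u^2/4 + 3*u*v + v^4 + v^3/4 + 3*v^2, u^3 + 27*u^2/2 + 54*u*v + 25*v^3/2 + 54*v^2, u^2*v - 17*u^2/4 - 17*u*v - 65*v^3/12 - 17*v^2, u^2 + u*v^2 + 4*u*v + 7*v^3/3 + 4*v^2}; counting standard monomials gives mu = 7. Corank 2; j^3 = (u + 2*v)^3 is a perfect cube, so E-series; the 4-jet and mu = 7 give E_7.

Type E_{7}, Milnor number mu = 7.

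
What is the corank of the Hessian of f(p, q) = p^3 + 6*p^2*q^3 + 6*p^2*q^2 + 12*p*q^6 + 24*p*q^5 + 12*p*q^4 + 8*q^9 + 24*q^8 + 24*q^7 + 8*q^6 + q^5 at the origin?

2

Hessian at 0 has rank 0.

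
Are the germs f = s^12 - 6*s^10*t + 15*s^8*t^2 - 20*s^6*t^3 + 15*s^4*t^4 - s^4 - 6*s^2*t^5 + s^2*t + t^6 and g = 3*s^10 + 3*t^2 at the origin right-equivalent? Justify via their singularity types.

No.

The Hessian of f at 0 has rank 0. Corank 2; j^3 = s^2*t has shape L^2 M (L != M), so D-series; mu = 7 gives D_7. The Hessian of g at 0 has rank 1. Corank 1: A-series; mu = 9 gives A_9. f is D_7 but g is A_9, hence not right-equivalent.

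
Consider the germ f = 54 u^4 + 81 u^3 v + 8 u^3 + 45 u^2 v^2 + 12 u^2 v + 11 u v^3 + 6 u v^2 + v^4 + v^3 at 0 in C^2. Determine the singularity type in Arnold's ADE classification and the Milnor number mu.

Type E_{7}, Milnor number mu = 7.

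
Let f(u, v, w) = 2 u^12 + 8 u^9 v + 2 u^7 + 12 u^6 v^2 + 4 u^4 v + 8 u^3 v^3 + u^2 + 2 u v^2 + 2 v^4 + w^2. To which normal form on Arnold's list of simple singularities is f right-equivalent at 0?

The Hessian of f at 0 is [[2, 0, 0], [0, 0, 0], [0, 0, 2]] with rank 2, so corank 1. A Groebner basis of the Jacobian ideal J(f) in C{u,v,w} is {u^2, u*v, u + v^2, w}; counting standard monomials gives mu = 3. Corank 1: A-series; mu = 3 gives A_3.

A_{3}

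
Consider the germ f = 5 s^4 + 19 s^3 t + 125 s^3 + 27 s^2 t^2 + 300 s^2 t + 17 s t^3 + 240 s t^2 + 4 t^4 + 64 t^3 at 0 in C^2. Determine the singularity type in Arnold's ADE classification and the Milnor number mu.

Type E_{7}, Milnor number mu = 7.

The Hessian of f at 0 is [[0, 0], [0, 0]] with rank 0, so corank 2. A Groebner basis of the Jacobian ideal J(f) in C{s,t} is {1171875*s^2 + 1875000*s*t + t^4 + 125*t^3 + 750000*t^2, s^3 + 2700*s^2 + 4320*s*t + 4*t^3/5 + 1728*t^2, s^2*t - 2125*s^2 - 3400*s*t - 13*t^3/15 - 1360*t^2, 1250*s^2 + s*t^2 + 2000*s*t + 14*t^3/15 + 800*t^2}; counting standard monomials gives mu = 7. Corank 2; j^3 = (5*s + 4*t)^3 is a perfect cube, so E-series; the 4-jet and mu = 7 give E_7.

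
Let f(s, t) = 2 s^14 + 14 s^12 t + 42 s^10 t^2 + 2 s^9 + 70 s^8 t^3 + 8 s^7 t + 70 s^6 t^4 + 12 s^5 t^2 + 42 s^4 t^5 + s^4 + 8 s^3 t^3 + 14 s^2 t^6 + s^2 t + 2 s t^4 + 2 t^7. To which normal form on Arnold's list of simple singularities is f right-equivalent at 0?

D8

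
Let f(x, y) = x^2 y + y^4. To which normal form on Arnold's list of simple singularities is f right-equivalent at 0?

D_5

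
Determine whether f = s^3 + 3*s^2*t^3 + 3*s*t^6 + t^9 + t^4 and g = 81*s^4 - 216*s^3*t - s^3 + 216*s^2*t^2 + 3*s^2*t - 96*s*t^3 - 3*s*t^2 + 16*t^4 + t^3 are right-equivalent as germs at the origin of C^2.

Yes.

The Hessian of f at 0 has rank 0. Corank 2; j^3 = s^3 is a perfect cube, so E-series; the 4-jet and mu = 6 give E_6. The Hessian of g at 0 has rank 0. Corank 2; j^3 = -(s - t)^3 is a perfect cube, so E-series; the 4-jet and mu = 6 give E_6. Both have type E_6, hence right-equivalent.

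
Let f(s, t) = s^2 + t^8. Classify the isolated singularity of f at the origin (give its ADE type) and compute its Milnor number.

Type A_7, Milnor number mu = 7.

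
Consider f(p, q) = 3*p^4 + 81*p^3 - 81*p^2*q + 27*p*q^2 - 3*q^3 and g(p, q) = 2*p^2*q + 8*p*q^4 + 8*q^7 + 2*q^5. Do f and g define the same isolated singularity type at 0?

No.

The Hessian of f at 0 is [[0, 0], [0, 0]] with rank 0, so corank 2. A Groebner basis of the Jacobian ideal J(f) in C{p,q} is {q^4, p*q^2 - 2*q^3/9, p^2 - 2*p*q/3 + q^2/9}; counting standard monomials gives mu = 6. Corank 2; j^3 = 3*(3*p - q)^3 is a perfect cube, so E-series; the 4-jet and mu = 6 give E_6. The Hessian of g at 0 is [[0, 0], [0, 0]] with rank 0, so corank 2. A Groebner basis of the Jacobian ideal J(g) in C{p,q} is {p*q/2 + q^4, p*q^2, p^2 - 5*p*q/2}; counting standard monomials gives mu = 6. Corank 2; j^3 = 2*p^2*q has shape L^2 M (L != M), so D-series; mu = 6 gives D_6. f is E_6 but g is D_6, hence not right-equivalent.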